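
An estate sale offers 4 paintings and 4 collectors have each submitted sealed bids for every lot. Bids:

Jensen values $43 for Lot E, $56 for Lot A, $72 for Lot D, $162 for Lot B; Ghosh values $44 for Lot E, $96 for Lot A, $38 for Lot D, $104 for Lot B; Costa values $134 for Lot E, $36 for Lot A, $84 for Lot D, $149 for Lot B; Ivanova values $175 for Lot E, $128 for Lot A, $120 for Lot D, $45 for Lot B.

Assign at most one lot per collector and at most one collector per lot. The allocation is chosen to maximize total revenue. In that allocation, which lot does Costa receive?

Optimal: Jensen→Lot B ($162), Ghosh→Lot A ($96), Costa→Lot D ($84), Ivanova→Lot E ($175) — total 162+96+84+175 = $517.
Row-greedy (each collector in turn takes its best remaining lot) gives $512, worse by 5.
Swapping Ghosh↔Ivanova (Ghosh→Lot E $44, Ivanova→Lot A $128) loses 99.
Costa's own top lot is Lot B ($149), but forcing Costa→Lot B and reassigning the rest optimally gives only $492 — worse by 25.

Costa receives Lot D.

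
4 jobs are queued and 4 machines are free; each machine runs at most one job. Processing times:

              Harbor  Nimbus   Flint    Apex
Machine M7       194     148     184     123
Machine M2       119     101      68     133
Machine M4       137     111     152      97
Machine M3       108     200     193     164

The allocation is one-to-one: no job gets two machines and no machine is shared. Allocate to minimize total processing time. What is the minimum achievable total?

Minimum total: 410 min

This is a one-to-one assignment (minimum-cost bipartite matching).
Optimal: Harbor→Machine M3 (108 min), Nimbus→Machine M4 (111 min), Flint→Machine M2 (68 min), Apex→Machine M7 (123 min) — total 108+111+68+123 = 410 min.
Min-entry greedy (repeatedly take the single cheapest remaining cell) gives 421 min, worse by 11.
Swapping Apex↔Harbor (Apex→Machine M3 164 min, Harbor→Machine M7 194 min) adds 127.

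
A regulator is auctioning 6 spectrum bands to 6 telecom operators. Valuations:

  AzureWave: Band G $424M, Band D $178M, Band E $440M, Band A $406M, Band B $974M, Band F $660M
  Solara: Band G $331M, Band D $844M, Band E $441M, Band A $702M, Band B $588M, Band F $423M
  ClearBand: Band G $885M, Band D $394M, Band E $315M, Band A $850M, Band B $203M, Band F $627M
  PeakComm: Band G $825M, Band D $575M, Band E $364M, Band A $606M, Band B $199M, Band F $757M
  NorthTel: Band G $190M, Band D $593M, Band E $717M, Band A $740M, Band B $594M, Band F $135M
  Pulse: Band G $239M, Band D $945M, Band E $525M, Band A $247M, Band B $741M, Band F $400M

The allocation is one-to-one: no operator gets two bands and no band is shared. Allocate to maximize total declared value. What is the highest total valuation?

Max total: $4980M

Optimal: AzureWave→Band B ($974M), Solara→Band A ($702M), ClearBand→Band G ($885M), PeakComm→Band F ($757M), NorthTel→Band E ($717M), Pulse→Band D ($945M) — total 974+702+885+757+717+945 = $4980M.
Row-greedy (each operator in turn takes its best remaining band) gives $4725M, worse by 255.
Next-best assignment: AzureWave→Band B, Solara→Band A, ClearBand→Band F, PeakComm→Band G, NorthTel→Band E, Pulse→Band D = $4790M.
No other one-to-one assignment exceeds $4980M.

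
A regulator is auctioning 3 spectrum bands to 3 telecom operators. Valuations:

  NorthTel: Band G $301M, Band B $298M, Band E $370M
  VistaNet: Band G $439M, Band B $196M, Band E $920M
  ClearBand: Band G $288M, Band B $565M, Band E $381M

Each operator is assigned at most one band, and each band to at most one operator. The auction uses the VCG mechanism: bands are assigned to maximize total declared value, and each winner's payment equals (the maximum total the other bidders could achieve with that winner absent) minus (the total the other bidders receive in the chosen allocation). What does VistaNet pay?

VistaNet pays $69M.

Efficient allocation: NorthTel→Band G ($301M), VistaNet→Band E ($920M), ClearBand→Band B ($565M); total welfare W = $1786M.
VistaNet receives Band E at value $920M, so the others get W − 920 = $866M.
Without VistaNet: best allocation of the remaining 2 bidders over all 3 bands is NorthTel→Band E ($370M), ClearBand→Band B ($565M), total $935M.
VCG payment = (others' best without VistaNet) − (others' welfare with VistaNet) = 935 − 866 = $69M.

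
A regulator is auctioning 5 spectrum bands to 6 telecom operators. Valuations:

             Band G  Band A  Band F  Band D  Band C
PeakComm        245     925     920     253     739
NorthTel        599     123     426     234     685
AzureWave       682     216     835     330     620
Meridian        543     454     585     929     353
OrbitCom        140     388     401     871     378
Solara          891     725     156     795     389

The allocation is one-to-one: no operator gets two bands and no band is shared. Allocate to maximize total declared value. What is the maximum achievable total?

Optimal: Solara→Band G ($891M), PeakComm→Band A ($925M), AzureWave→Band F ($835M), Meridian→Band D ($929M), NorthTel→Band C ($685M) — total 891+925+835+929+685 = $4265M.
Checked against all permutations: $4265M is optimal.

Max total: $4265M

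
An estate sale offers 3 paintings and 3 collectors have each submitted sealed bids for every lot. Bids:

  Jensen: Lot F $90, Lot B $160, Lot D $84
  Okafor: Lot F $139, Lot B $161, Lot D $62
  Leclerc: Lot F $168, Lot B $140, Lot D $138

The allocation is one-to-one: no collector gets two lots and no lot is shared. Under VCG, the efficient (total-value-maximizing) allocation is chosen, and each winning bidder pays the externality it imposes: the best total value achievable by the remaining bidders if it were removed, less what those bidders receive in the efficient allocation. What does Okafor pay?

Efficient allocation: Jensen→Lot B ($160), Okafor→Lot F ($139), Leclerc→Lot D ($138); total welfare W = $437.
Okafor receives Lot F at value $139, so the others get W − 139 = $298.
Without Okafor: best allocation of the remaining 2 bidders over all 3 lots is Jensen→Lot B ($160), Leclerc→Lot F ($168), total $328.
VCG payment = (others' best without Okafor) − (others' welfare with Okafor) = 328 − 298 = $30.

Okafor pays $30.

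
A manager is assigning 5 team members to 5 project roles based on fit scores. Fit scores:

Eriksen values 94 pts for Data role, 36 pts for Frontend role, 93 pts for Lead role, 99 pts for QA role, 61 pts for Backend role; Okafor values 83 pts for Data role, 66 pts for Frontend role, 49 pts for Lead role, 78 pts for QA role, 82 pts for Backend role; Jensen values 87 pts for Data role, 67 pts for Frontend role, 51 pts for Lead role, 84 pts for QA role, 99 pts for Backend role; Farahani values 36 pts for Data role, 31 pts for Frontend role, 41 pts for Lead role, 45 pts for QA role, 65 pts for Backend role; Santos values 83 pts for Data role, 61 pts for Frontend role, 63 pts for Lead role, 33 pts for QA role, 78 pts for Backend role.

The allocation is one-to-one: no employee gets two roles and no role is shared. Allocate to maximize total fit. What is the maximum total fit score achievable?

Max total: 391 pts

Optimal: Eriksen→Lead role (93 pts), Okafor→Frontend role (66 pts), Jensen→QA role (84 pts), Farahani→Backend role (65 pts), Santos→Data role (83 pts) — total 93+66+84+65+83 = 391 pts.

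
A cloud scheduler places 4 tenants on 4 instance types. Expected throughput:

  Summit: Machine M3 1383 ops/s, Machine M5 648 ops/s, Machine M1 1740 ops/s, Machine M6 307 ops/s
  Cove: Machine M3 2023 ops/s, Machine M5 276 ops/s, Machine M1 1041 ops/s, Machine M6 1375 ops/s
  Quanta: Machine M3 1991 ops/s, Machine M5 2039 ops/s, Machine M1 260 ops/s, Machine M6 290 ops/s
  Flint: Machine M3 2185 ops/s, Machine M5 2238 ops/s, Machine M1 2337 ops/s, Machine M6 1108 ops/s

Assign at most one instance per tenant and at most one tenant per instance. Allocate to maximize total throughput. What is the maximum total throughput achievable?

Maximum total: 7344 ops/s

This is a one-to-one assignment (maximum-weight bipartite matching).
Optimal: Summit→Machine M1 (1740 ops/s), Cove→Machine M6 (1375 ops/s), Quanta→Machine M3 (1991 ops/s), Flint→Machine M5 (2238 ops/s) — total 1740+1375+1991+2238 = 7344 ops/s.
Row-greedy (each tenant in turn takes its best remaining instance) gives 6910 ops/s, worse by 434.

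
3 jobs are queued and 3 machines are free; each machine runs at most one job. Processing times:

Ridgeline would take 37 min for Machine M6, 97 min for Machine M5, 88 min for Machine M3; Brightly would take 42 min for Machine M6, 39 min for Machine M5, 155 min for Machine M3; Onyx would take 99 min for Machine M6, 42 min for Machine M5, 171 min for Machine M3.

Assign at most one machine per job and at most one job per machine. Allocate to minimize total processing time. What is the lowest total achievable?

Min total: 172 min

Optimal: Ridgeline→Machine M3 (88 min), Brightly→Machine M6 (42 min), Onyx→Machine M5 (42 min) — total 88+42+42 = 172 min.
Row-greedy (each job in turn takes its cheapest remaining machine) gives 247 min, worse by 75.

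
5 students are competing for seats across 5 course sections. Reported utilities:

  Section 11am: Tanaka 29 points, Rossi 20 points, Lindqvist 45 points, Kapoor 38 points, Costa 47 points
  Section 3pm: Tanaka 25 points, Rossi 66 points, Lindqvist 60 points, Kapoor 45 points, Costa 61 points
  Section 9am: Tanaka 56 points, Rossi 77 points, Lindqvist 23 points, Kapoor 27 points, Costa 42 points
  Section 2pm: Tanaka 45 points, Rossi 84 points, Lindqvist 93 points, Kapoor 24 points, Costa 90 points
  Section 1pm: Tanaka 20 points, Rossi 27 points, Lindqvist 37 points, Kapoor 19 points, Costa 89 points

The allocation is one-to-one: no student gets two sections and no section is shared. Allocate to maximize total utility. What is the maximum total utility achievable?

This is the linear assignment problem.
Optimal: Tanaka→Section 9am (56 points), Rossi→Section 3pm (66 points), Lindqvist→Section 2pm (93 points), Kapoor→Section 11am (38 points), Costa→Section 1pm (89 points) — total 56+66+93+38+89 = 342 points.
Row-greedy (each student in turn takes its best remaining section) gives 327 points, worse by 15.

Maximum total: 342 points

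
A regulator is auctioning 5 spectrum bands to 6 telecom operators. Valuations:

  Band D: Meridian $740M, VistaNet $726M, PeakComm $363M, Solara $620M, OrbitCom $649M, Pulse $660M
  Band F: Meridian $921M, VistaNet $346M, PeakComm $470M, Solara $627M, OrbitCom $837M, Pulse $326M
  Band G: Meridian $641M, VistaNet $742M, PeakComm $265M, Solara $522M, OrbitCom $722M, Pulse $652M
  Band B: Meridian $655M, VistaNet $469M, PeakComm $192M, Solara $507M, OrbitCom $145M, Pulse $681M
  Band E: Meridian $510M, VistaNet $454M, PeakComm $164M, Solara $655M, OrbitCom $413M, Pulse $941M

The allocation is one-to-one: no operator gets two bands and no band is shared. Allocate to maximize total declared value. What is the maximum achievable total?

Optimal: VistaNet→Band D ($726M), Meridian→Band F ($921M), OrbitCom→Band G ($722M), Solara→Band B ($507M), Pulse→Band E ($941M) — total 726+921+722+507+941 = $3817M.
Max-entry greedy (repeatedly take the single best remaining cell) gives $3760M, worse by 57.

Maximum total: $3817M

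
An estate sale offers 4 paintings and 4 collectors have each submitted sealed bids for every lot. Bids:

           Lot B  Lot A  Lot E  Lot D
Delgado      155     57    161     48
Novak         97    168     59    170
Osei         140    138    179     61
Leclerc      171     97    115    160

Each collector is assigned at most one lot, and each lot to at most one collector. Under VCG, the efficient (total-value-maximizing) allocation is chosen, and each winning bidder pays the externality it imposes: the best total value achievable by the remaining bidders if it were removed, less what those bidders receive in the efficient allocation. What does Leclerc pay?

Leclerc pays $2.

Efficient allocation: Delgado→Lot B ($155), Novak→Lot A ($168), Osei→Lot E ($179), Leclerc→Lot D ($160); total welfare W = $662.
Leclerc receives Lot D at value $160, so the others get W − 160 = $502.
Without Leclerc: best allocation of the remaining 3 bidders over all 4 lots is Delgado→Lot B ($155), Novak→Lot D ($170), Osei→Lot E ($179), total $504.
VCG payment = (others' best without Leclerc) − (others' welfare with Leclerc) = 504 − 502 = $2.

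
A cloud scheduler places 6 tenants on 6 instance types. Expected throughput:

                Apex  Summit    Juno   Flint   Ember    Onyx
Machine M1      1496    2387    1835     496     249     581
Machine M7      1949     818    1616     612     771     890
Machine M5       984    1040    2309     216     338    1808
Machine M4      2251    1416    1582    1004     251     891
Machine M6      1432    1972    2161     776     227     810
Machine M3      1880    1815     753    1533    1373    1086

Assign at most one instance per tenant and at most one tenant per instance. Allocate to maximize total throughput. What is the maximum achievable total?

Max total: 10911 ops/s

Optimal: Apex→Machine M4 (2251 ops/s), Summit→Machine M1 (2387 ops/s), Juno→Machine M6 (2161 ops/s), Flint→Machine M3 (1533 ops/s), Ember→Machine M7 (771 ops/s), Onyx→Machine M5 (1808 ops/s) — total 2251+2387+2161+1533+771+1808 = 10911 ops/s.
Row-greedy (each tenant in turn takes its best remaining instance) gives 10061 ops/s, worse by 850.
Swapping Apex↔Onyx (Apex→Machine M5 984 ops/s, Onyx→Machine M4 891 ops/s) loses 2184.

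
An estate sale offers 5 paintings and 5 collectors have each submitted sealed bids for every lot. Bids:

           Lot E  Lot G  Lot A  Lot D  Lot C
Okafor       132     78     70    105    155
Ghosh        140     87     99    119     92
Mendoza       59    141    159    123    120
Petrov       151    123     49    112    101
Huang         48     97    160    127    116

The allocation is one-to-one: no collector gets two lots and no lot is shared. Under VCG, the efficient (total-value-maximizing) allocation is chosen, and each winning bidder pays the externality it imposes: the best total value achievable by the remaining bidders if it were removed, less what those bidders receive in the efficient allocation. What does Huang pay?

Efficient allocation: Okafor→Lot C ($155), Ghosh→Lot D ($119), Mendoza→Lot G ($141), Petrov→Lot E ($151), Huang→Lot A ($160); total welfare W = $726.
Huang receives Lot A at value $160, so the others get W − 160 = $566.
Without Huang: best allocation of the remaining 4 bidders over all 5 lots is Okafor→Lot C ($155), Ghosh→Lot D ($119), Mendoza→Lot A ($159), Petrov→Lot E ($151), total $584.
VCG payment = (others' best without Huang) − (others' welfare with Huang) = 584 − 566 = $18.

Huang pays $18.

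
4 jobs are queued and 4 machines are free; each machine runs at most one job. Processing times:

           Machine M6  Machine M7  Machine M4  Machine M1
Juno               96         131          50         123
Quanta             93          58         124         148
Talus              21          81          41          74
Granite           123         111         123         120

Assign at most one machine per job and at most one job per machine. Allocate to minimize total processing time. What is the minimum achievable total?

Optimal: Juno→Machine M4 (50 min), Quanta→Machine M7 (58 min), Talus→Machine M6 (21 min), Granite→Machine M1 (120 min) — total 50+58+21+120 = 249 min.
Next-best assignment: Juno→Machine M4, Quanta→Machine M7, Talus→Machine M1, Granite→Machine M6 = 305 min.
Swapping Juno↔Talus (Juno→Machine M6 96 min, Talus→Machine M4 41 min) adds 66.

Min total: 249 min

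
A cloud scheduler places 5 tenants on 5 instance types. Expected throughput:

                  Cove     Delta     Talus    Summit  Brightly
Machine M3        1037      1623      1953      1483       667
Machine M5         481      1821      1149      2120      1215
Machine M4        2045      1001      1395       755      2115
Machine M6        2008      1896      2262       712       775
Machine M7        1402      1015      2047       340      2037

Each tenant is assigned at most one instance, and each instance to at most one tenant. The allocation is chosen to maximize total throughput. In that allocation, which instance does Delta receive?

Optimal: Cove→Machine M4 (2045 ops/s), Delta→Machine M3 (1623 ops/s), Talus→Machine M6 (2262 ops/s), Summit→Machine M5 (2120 ops/s), Brightly→Machine M7 (2037 ops/s) — total 2045+1623+2262+2120+2037 = 10087 ops/s.
Row-greedy (each tenant in turn takes its best remaining instance) gives 8775 ops/s, worse by 1312.
Next-best assignment: Cove→Machine M4, Delta→Machine M6, Talus→Machine M3, Summit→Machine M5, Brightly→Machine M7 = 10051 ops/s.
Delta's own top instance is Machine M6 (1896 ops/s), but forcing Delta→Machine M6 and reassigning the rest optimally gives only 10051 ops/s — worse by 36.

Delta receives Machine M3.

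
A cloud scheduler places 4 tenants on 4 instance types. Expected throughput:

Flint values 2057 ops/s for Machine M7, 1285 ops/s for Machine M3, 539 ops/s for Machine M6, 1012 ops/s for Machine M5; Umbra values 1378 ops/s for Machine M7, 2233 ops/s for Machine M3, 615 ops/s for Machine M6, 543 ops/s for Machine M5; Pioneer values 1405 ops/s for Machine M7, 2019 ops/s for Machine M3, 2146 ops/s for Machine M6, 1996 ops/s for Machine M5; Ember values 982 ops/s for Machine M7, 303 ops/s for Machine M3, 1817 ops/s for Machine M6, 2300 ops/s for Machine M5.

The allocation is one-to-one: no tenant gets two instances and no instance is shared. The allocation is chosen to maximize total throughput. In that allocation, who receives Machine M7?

Flint receives Machine M7.

This is the linear assignment problem.
Optimal: Flint→Machine M7 (2057 ops/s), Umbra→Machine M3 (2233 ops/s), Pioneer→Machine M6 (2146 ops/s), Ember→Machine M5 (2300 ops/s) — total 2057+2233+2146+2300 = 8736 ops/s.
Next-best assignment: Flint→Machine M7, Umbra→Machine M3, Pioneer→Machine M5, Ember→Machine M6 = 8103 ops/s.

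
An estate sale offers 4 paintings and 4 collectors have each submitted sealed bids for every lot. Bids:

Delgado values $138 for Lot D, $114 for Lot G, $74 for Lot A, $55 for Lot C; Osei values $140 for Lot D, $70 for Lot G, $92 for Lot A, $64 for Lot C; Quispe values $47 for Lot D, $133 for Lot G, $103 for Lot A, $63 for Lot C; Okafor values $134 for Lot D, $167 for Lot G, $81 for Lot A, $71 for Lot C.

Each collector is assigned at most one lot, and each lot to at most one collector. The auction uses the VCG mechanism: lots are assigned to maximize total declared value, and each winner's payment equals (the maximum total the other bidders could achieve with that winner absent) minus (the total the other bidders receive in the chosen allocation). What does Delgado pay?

Efficient allocation: Delgado→Lot D ($138), Osei→Lot C ($64), Quispe→Lot A ($103), Okafor→Lot G ($167); total welfare W = $472.
Delgado receives Lot D at value $138, so the others get W − 138 = $334.
Without Delgado: best allocation of the remaining 3 bidders over all 4 lots is Osei→Lot D ($140), Quispe→Lot A ($103), Okafor→Lot G ($167), total $410.
VCG payment = (others' best without Delgado) − (others' welfare with Delgado) = 410 − 334 = $76.

Delgado pays $76.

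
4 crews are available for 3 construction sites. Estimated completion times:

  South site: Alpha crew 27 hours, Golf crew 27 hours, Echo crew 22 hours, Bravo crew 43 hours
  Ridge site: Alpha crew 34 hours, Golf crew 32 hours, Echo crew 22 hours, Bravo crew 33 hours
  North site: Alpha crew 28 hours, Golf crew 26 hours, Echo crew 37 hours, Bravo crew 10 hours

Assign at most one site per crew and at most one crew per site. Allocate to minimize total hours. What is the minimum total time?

Optimal: Alpha crew→South site (27 hours), Echo crew→Ridge site (22 hours), Bravo crew→North site (10 hours) — total 27+22+10 = 59 hours.
Column-greedy (each site in turn goes to its cheapest remaining crew) gives 64 hours, worse by 5.
No other one-to-one assignment undercuts 59 hours.

Minimum total: 59 hours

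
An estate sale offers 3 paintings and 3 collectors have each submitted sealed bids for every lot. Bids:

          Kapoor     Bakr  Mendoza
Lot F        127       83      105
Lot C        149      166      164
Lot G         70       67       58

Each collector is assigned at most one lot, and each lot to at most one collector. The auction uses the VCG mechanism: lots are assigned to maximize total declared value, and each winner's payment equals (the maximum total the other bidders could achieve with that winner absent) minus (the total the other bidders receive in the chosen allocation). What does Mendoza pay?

Mendoza pays $99.

Efficient allocation: Kapoor→Lot F ($127), Bakr→Lot G ($67), Mendoza→Lot C ($164); total welfare W = $358.
Mendoza receives Lot C at value $164, so the others get W − 164 = $194.
Without Mendoza: best allocation of the remaining 2 bidders over all 3 lots is Kapoor→Lot F ($127), Bakr→Lot C ($166), total $293.
VCG payment = (others' best without Mendoza) − (others' welfare with Mendoza) = 293 − 194 = $99.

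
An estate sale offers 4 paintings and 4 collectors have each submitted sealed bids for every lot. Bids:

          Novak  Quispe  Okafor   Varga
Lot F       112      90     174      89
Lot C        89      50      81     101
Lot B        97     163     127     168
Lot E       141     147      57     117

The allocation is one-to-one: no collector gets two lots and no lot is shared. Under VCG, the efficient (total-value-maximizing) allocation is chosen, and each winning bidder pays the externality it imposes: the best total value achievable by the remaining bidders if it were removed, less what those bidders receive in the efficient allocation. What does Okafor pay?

Efficient allocation: Novak→Lot E ($141), Quispe→Lot B ($163), Okafor→Lot F ($174), Varga→Lot C ($101); total welfare W = $579.
Okafor receives Lot F at value $174, so the others get W − 174 = $405.
Without Okafor: best allocation of the remaining 3 bidders over all 4 lots is Novak→Lot F ($112), Quispe→Lot E ($147), Varga→Lot B ($168), total $427.
VCG payment = (others' best without Okafor) − (others' welfare with Okafor) = 427 − 405 = $22.

Okafor pays $22.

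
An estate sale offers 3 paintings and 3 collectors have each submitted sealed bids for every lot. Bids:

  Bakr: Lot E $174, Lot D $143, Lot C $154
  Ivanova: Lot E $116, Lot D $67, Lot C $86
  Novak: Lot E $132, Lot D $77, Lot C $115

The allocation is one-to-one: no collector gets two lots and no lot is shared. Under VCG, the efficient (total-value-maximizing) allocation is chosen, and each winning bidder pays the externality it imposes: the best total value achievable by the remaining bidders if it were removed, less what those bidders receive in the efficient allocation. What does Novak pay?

Efficient allocation: Bakr→Lot D ($143), Ivanova→Lot E ($116), Novak→Lot C ($115); total welfare W = $374.
Novak receives Lot C at value $115, so the others get W − 115 = $259.
Without Novak: best allocation of the remaining 2 bidders over all 3 lots is Bakr→Lot C ($154), Ivanova→Lot E ($116), total $270.
VCG payment = (others' best without Novak) − (others' welfare with Novak) = 270 − 259 = $11.

Novak pays $11.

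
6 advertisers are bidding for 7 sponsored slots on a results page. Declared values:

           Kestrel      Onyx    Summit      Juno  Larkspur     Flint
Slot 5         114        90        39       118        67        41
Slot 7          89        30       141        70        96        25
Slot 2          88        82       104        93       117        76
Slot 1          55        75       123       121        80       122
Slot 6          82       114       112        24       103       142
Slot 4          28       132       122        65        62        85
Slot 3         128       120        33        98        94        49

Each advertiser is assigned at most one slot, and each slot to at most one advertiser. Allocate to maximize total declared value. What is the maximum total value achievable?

This is a one-to-one assignment (maximum-weight bipartite matching).
Optimal: Kestrel→Slot 3 ($128), Onyx→Slot 4 ($132), Summit→Slot 7 ($141), Juno→Slot 1 ($121), Larkspur→Slot 2 ($117), Flint→Slot 6 ($142) — total 128+132+141+121+117+142 = $781.
Column-greedy (each slot in turn goes to its best remaining advertiser) gives $640, worse by 141.

Max total: $781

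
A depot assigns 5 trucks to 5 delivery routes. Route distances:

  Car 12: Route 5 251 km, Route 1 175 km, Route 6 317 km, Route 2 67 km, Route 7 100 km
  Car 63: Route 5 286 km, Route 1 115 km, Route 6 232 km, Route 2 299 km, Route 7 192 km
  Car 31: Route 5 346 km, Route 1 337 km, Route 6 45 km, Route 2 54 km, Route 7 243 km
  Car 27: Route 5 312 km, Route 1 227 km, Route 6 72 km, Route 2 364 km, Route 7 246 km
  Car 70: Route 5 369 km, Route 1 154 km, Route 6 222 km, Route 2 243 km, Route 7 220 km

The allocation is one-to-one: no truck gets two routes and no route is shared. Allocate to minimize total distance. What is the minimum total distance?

Optimal: Car 12→Route 7 (100 km), Car 63→Route 5 (286 km), Car 31→Route 2 (54 km), Car 27→Route 6 (72 km), Car 70→Route 1 (154 km) — total 100+286+54+72+154 = 666 km.
Next-best assignment: Car 12→Route 7, Car 63→Route 1, Car 31→Route 2, Car 27→Route 6, Car 70→Route 5 = 710 km.
Swapping Car 27↔Car 63 (Car 27→Route 5 312 km, Car 63→Route 6 232 km) adds 186.
Every other assignment is strictly worse.

Minimum total: 666 km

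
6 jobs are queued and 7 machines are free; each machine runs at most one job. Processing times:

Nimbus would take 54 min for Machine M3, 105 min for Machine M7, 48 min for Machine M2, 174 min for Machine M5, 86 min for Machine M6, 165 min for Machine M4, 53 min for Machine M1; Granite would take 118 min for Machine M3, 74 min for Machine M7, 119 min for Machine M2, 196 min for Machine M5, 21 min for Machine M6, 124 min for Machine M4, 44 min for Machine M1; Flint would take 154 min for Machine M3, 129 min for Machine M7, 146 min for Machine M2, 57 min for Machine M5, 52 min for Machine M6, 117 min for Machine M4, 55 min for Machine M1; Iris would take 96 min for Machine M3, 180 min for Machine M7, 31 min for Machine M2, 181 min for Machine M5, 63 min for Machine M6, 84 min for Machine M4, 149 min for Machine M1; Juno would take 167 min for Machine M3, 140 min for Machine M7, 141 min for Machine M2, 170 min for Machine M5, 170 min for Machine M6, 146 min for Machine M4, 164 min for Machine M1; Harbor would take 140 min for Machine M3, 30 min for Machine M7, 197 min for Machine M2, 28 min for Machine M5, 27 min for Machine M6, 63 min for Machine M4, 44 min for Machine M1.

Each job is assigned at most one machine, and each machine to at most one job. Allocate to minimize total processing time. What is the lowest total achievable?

Min total: 329 min

Optimal: Nimbus→Machine M3 (54 min), Granite→Machine M6 (21 min), Flint→Machine M1 (55 min), Iris→Machine M2 (31 min), Juno→Machine M7 (140 min), Harbor→Machine M5 (28 min) — total 54+21+55+31+140+28 = 329 min.
Row-greedy (each job in turn takes its cheapest remaining machine) gives 376 min, worse by 47.
Next-best assignment: Nimbus→Machine M3, Granite→Machine M6, Flint→Machine M1, Iris→Machine M2, Juno→Machine M4, Harbor→Machine M5 = 335 min.
Every other assignment is strictly worse.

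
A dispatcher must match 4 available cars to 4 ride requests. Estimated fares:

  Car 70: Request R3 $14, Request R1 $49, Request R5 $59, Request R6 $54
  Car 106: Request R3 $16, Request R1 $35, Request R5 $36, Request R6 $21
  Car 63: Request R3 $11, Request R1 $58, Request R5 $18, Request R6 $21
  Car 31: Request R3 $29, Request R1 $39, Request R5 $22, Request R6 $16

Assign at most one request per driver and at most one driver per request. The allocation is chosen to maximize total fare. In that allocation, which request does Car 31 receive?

Optimal: Car 70→Request R6 ($54), Car 106→Request R5 ($36), Car 63→Request R1 ($58), Car 31→Request R3 ($29) — total 54+36+58+29 = $177.
Row-greedy (each driver in turn takes its best remaining request) gives $144, worse by 33.
Every other assignment is strictly worse.
Car 31's own top request is Request R1 ($39), but forcing Car 31→Request R1 and reassigning the rest optimally gives only $140 — worse by 37.

Car 31 receives Request R3.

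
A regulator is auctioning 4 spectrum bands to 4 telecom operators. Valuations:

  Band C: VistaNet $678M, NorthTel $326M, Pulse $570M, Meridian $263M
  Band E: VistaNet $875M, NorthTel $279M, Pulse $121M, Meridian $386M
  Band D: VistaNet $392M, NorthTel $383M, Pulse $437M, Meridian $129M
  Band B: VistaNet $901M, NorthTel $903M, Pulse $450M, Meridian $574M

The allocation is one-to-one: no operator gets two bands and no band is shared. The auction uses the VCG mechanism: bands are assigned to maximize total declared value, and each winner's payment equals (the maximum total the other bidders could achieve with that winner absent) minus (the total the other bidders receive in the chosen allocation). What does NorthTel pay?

Efficient allocation: VistaNet→Band E ($875M), NorthTel→Band B ($903M), Pulse→Band D ($437M), Meridian→Band C ($263M); total welfare W = $2478M.
NorthTel receives Band B at value $903M, so the others get W − 903 = $1575M.
Without NorthTel: best allocation of the remaining 3 bidders over all 4 bands is VistaNet→Band E ($875M), Pulse→Band C ($570M), Meridian→Band B ($574M), total $2019M.
VCG payment = (others' best without NorthTel) − (others' welfare with NorthTel) = 2019 − 1575 = $444M.

NorthTel pays $444M.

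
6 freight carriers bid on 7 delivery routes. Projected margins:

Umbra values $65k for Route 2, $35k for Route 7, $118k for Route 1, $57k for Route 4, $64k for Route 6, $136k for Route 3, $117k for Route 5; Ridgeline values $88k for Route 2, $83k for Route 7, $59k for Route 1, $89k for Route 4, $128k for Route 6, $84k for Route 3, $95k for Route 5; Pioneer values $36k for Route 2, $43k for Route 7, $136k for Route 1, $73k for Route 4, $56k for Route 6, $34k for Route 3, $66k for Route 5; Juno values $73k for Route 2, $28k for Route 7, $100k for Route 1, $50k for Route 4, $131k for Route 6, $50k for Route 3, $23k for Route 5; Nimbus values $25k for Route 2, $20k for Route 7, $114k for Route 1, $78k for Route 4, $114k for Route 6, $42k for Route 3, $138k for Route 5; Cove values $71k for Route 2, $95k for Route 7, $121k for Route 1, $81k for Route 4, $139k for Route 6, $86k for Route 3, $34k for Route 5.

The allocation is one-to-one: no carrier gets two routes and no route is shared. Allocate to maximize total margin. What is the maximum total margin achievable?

This is a one-to-one assignment (maximum-weight bipartite matching).
Optimal: Umbra→Route 3 ($136k), Ridgeline→Route 4 ($89k), Pioneer→Route 1 ($136k), Juno→Route 6 ($131k), Nimbus→Route 5 ($138k), Cove→Route 7 ($95k) — total 136+89+136+131+138+95 = $725k.
Max-entry greedy (repeatedly take the single best remaining cell) gives $711k, worse by 14.
Next-best assignment: Umbra→Route 3, Ridgeline→Route 2, Pioneer→Route 1, Juno→Route 6, Nimbus→Route 5, Cove→Route 7 = $724k.

Max total: $725k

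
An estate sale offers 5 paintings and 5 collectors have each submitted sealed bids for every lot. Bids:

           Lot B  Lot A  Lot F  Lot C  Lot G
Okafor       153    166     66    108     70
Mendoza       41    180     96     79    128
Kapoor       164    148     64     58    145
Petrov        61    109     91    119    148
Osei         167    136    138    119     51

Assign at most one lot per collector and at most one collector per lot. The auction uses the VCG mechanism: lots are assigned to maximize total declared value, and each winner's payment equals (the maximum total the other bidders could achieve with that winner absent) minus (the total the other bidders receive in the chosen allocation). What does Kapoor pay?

Efficient allocation: Okafor→Lot C ($108), Mendoza→Lot A ($180), Kapoor→Lot B ($164), Petrov→Lot G ($148), Osei→Lot F ($138); total welfare W = $738.
Kapoor receives Lot B at value $164, so the others get W − 164 = $574.
Without Kapoor: best allocation of the remaining 4 bidders over all 5 lots is Okafor→Lot B ($153), Mendoza→Lot A ($180), Petrov→Lot G ($148), Osei→Lot F ($138), total $619.
VCG payment = (others' best without Kapoor) − (others' welfare with Kapoor) = 619 − 574 = $45.

Kapoor pays $45.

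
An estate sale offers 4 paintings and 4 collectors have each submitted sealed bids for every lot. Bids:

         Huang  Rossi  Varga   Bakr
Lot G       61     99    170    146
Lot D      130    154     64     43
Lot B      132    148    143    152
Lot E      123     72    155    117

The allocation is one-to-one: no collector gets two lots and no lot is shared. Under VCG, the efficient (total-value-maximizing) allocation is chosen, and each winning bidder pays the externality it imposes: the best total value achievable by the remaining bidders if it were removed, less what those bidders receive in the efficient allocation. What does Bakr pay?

Efficient allocation: Huang→Lot E ($123), Rossi→Lot D ($154), Varga→Lot G ($170), Bakr→Lot B ($152); total welfare W = $599.
Bakr receives Lot B at value $152, so the others get W − 152 = $447.
Without Bakr: best allocation of the remaining 3 bidders over all 4 lots is Huang→Lot B ($132), Rossi→Lot D ($154), Varga→Lot G ($170), total $456.
VCG payment = (others' best without Bakr) − (others' welfare with Bakr) = 456 − 447 = $9.

Bakr pays $9.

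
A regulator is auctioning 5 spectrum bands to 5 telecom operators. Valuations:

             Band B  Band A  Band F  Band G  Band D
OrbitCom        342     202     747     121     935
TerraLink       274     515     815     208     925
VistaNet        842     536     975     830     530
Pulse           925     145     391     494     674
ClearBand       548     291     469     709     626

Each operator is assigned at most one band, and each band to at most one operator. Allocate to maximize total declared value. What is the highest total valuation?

This is the linear assignment problem.
Optimal: OrbitCom→Band D ($935M), TerraLink→Band A ($515M), VistaNet→Band F ($975M), Pulse→Band B ($925M), ClearBand→Band G ($709M) — total 935+515+975+925+709 = $4059M.
Row-greedy (each operator in turn takes its best remaining band) gives $3377M, worse by 682.
Next-best assignment: OrbitCom→Band D, TerraLink→Band F, VistaNet→Band A, Pulse→Band B, ClearBand→Band G = $3920M.

Max total: $4059M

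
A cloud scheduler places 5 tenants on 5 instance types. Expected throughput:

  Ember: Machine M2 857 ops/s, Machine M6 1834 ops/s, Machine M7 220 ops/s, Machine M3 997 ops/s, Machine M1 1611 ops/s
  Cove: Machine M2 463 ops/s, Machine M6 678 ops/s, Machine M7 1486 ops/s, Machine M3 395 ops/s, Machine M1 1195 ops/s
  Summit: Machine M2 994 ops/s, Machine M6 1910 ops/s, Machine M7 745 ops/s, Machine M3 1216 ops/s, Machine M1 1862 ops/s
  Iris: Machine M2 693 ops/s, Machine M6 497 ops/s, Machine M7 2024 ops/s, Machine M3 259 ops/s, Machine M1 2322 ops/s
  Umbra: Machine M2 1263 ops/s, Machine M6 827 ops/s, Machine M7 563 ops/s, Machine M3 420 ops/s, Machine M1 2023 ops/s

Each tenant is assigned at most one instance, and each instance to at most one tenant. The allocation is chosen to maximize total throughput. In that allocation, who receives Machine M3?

Optimal: Ember→Machine M6 (1834 ops/s), Cove→Machine M7 (1486 ops/s), Summit→Machine M3 (1216 ops/s), Iris→Machine M1 (2322 ops/s), Umbra→Machine M2 (1263 ops/s) — total 1834+1486+1216+2322+1263 = 8121 ops/s.
No other one-to-one assignment exceeds 8121 ops/s.
Summit's own top instance is Machine M6 (1910 ops/s), but forcing Summit→Machine M6 and reassigning the rest optimally gives only 7978 ops/s — worse by 143.

Summit receives Machine M3.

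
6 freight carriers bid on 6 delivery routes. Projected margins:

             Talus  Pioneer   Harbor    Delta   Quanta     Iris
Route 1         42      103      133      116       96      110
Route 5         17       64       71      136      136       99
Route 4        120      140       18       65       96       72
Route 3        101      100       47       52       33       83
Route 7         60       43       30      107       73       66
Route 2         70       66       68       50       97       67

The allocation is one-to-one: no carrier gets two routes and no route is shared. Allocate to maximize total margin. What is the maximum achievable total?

This is the linear assignment problem.
Optimal: Talus→Route 3 ($101k), Pioneer→Route 4 ($140k), Harbor→Route 1 ($133k), Delta→Route 7 ($107k), Quanta→Route 5 ($136k), Iris→Route 2 ($67k) — total 101+140+133+107+136+67 = $684k.
Max-entry greedy (repeatedly take the single best remaining cell) gives $673k, worse by 11.
Swapping Talus↔Pioneer (Talus→Route 4 $120k, Pioneer→Route 3 $100k) loses 21.

Max total: $684k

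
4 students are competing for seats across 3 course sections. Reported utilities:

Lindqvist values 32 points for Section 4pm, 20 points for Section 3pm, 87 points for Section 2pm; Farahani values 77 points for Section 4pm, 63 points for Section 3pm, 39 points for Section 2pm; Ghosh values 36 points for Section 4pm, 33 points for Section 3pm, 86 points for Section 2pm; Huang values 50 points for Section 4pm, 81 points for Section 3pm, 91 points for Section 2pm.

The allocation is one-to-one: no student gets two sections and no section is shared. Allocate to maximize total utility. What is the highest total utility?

Optimal: Farahani→Section 4pm (77 points), Huang→Section 3pm (81 points), Lindqvist→Section 2pm (87 points) — total 77+81+87 = 245 points.
Row-greedy (each student in turn takes its best remaining section) gives 197 points, worse by 48.

Maximum total: 245 points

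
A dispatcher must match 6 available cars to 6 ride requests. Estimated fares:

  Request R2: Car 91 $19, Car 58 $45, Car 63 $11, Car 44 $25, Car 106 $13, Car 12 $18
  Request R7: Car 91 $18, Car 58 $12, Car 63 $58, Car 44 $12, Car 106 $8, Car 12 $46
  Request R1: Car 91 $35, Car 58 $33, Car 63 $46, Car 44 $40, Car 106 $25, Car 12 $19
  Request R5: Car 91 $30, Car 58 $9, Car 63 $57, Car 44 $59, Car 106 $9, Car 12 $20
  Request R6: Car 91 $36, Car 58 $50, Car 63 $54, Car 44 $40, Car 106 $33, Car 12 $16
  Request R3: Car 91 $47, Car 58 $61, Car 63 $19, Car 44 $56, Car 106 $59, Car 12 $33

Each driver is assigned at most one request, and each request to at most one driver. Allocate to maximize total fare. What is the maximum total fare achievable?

Max total: $298

Optimal: Car 91→Request R1 ($35), Car 58→Request R2 ($45), Car 63→Request R6 ($54), Car 44→Request R5 ($59), Car 106→Request R3 ($59), Car 12→Request R7 ($46) — total 35+45+54+59+59+46 = $298.
Column-greedy (each request in turn goes to its best remaining driver) gives $239, worse by 59.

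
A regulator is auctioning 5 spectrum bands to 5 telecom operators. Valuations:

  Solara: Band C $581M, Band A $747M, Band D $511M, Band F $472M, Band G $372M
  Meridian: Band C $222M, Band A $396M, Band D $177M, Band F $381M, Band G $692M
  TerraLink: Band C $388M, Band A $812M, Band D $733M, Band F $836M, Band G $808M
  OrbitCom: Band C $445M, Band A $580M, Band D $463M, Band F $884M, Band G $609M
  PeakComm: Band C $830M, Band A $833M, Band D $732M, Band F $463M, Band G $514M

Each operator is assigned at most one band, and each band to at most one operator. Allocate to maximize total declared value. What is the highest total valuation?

Maximum total: $3886M

Optimal: Solara→Band A ($747M), Meridian→Band G ($692M), TerraLink→Band D ($733M), OrbitCom→Band F ($884M), PeakComm→Band C ($830M) — total 747+692+733+884+830 = $3886M.
Column-greedy (each band in turn goes to its best remaining operator) gives $3729M, worse by 157.
Checked against all permutations: $3886M is optimal.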